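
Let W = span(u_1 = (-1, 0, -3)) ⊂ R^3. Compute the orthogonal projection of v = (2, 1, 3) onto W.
proj_W(v) = (11/10, 0, 33/10)

Set up U = [u_1 | ... | u_1] ∈ R^(3×1). The projector onto W = col(U) is P = U (U^T U)^(-1) U^T.
Compute U^T U =
  [10],
and U^T v = (-11).
Solve U^T U · c = U^T v for the coefficients: c = (-11/10). The projection is proj_W(v) = U c.
Check: (v - proj_W(v)) · u_1 = 0  (should be 0).
Result: proj_W(v) = (11/10, 0, 33/10).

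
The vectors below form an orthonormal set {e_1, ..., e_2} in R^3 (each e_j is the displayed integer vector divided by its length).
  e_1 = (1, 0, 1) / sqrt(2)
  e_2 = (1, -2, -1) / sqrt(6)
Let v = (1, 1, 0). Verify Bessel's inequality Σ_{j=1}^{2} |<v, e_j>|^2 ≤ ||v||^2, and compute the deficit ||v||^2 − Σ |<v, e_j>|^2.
Σ |<v, e_j>|^2 = 2/3; ||v||^2 = 2; deficit = 4/3

Write each e_j = u_j / sqrt(<u_j, u_j>) where u_j is the displayed integer vector. Then <v, e_j> = <v, u_j> / sqrt(<u_j, u_j>), so |<v, e_j>|^2 = <v, u_j>^2 / <u_j, u_j>.
Coefficients: <v, e_1> = 1/sqrt(2), <v, e_2> = -1/sqrt(6).
Square and sum: Σ |<v, e_j>|^2 = 2/3.
Compute ||v||^2 = v·v = 2.
Deficit = 2 − 2/3 = 4/3 ≥ 0, confirming Bessel's inequality. (The deficit equals ||v − Σ <v,e_j> e_j||^2, the squared distance from v to span{e_j}.)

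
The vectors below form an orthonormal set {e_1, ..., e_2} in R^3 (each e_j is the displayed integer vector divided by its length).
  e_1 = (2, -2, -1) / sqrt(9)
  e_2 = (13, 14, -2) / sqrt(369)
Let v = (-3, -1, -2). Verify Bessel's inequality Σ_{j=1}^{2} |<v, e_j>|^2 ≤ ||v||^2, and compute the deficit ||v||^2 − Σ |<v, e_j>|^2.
Σ |<v, e_j>|^2 = 285/41; ||v||^2 = 14; deficit = 289/41

Write each e_j = u_j / sqrt(<u_j, u_j>) where u_j is the displayed integer vector. Then <v, e_j> = <v, u_j> / sqrt(<u_j, u_j>), so |<v, e_j>|^2 = <v, u_j>^2 / <u_j, u_j>.
Coefficients: <v, e_1> = -2/sqrt(9), <v, e_2> = -49/sqrt(369).
Square and sum: Σ |<v, e_j>|^2 = 285/41.
Compute ||v||^2 = v·v = 14.
Deficit = 14 − 285/41 = 289/41 ≥ 0, confirming Bessel's inequality. (The deficit equals ||v − Σ <v,e_j> e_j||^2, the squared distance from v to span{e_j}.)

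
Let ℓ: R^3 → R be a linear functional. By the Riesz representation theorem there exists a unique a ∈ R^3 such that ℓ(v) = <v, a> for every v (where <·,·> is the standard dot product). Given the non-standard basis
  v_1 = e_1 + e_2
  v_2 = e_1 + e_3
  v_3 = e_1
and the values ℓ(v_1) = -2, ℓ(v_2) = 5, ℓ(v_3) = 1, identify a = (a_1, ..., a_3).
a = (1, -3, 4)

Write a = (a_1, ..., a_3) in the standard basis. For each basis vector v_i, ℓ(v_i) = <v_i, a> is a linear equation in the a_j's. Collect the n equations into a matrix system V a = ℓ, where row i of V is v_i (expressed in the standard basis). Since V is invertible (lower-triangular with 1s on the diagonal, up to permutation), solve by back-substitution:
  V =
[[1, 1, 0],
 [1, 0, 1],
 [1, 0, 0]]
  V a = (-2, 5, 1)
Solving gives a = (1, -3, 4).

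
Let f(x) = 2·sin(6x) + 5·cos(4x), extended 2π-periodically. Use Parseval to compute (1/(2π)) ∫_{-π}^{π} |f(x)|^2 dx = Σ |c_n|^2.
Σ |c_n|^2 = 29/2

Expand |f|^2 and use orthogonality of {sin(nx), cos(mx)} on [-π, π]:
  ∫_{-π}^{π} sin(nx)^2 dx = π, ∫ cos(mx)^2 dx = π, and cross terms integrate to 0.
So ∫_{-π}^{π} f(x)^2 dx = 2^2 · π + 5^2 · π = (4 + 25)π.
Divide by 2π: (4 + 25)/2 = 29/2.
By Parseval, this equals Σ |c_n|^2.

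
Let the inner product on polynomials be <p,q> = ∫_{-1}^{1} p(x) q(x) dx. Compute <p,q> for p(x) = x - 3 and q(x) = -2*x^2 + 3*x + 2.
<p,q> = -6

Expand the product: p(x)·q(x) = -2*x^3 + 9*x^2 - 7*x - 6.
∫_{-1}^{1} of each monomial x^k gives [2/(k+1) if k even, 0 if k odd]. Integrating term-by-term (or equivalently evaluating the antiderivative F(x) = -x^4/2 + 3*x^3 - 7*x^2/2 - 6*x at the endpoints):
  F(1) − F(−1) = -7 − (-1) = -6.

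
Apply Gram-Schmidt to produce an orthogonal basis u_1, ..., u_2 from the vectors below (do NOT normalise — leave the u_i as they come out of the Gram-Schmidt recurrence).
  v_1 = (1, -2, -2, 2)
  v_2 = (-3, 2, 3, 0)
Orthogonal basis:
  u_1 = (1, -2, -2, 2)
  u_2 = (-2, 0, 1, 2)

Apply the Gram-Schmidt recurrence
  u_1 = v_1
  u_i = v_i − Σ_{j<i} ((v_i · u_j) / (u_j · u_j)) · u_j.

Step by step this gives:
  u_1 = (1, -2, -2, 2)
  u_2 = (-2, 0, 1, 2)

Orthogonality check:
  u_2 · u_1 = 0 (should be 0)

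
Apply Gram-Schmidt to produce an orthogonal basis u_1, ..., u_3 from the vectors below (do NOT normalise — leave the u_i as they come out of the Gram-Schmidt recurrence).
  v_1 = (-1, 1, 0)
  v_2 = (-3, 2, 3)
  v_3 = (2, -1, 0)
Orthogonal basis:
  u_1 = (-1, 1, 0)
  u_2 = (-1/2, -1/2, 3)
  u_3 = (9/19, 9/19, 3/19)

Apply the Gram-Schmidt recurrence
  u_1 = v_1
  u_i = v_i − Σ_{j<i} ((v_i · u_j) / (u_j · u_j)) · u_j.

Step by step this gives:
  u_1 = (-1, 1, 0)
  u_2 = (-1/2, -1/2, 3)
  u_3 = (9/19, 9/19, 3/19)

Orthogonality check:
  u_2 · u_1 = 0 (should be 0)
  u_3 · u_1 = 0 (should be 0)
  u_3 · u_2 = 0 (should be 0)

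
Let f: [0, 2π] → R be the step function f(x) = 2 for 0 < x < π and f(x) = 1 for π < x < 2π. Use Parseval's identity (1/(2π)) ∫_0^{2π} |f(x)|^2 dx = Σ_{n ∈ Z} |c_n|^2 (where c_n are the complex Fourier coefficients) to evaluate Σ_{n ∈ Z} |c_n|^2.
Σ |c_n|^2 = 5/2

Parseval equates the L^2 energy of f (normalised by 1/(2π)) with the ℓ^2 sum of its Fourier coefficients: (1/(2π)) ∫_0^{2π} |f|^2 = Σ |c_n|^2.
Compute the left side: (1/(2π)) [∫_0^π 2^2 dx + ∫_π^{2π} 1^2 dx] = (1/(2π)) · (4π + 1π) = (4 + 1)/2 = 5/2.
So Σ_{n ∈ Z} |c_n|^2 = 5/2.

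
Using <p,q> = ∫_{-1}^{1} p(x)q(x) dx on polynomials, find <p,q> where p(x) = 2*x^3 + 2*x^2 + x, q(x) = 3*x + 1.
<p,q> = 86/15

Expand the product: p(x)·q(x) = 6*x^4 + 8*x^3 + 5*x^2 + x.
∫_{-1}^{1} of each monomial x^k gives [2/(k+1) if k even, 0 if k odd]. Integrating term-by-term (or equivalently evaluating the antiderivative F(x) = 6*x^5/5 + 2*x^4 + 5*x^3/3 + x^2/2 at the endpoints):
  F(1) − F(−1) = 161/30 − (-11/30) = 86/15.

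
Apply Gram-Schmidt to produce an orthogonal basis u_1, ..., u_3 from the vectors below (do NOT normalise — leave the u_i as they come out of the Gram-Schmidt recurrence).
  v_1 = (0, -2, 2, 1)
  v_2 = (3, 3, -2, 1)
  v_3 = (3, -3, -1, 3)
Orthogonal basis:
  u_1 = (0, -2, 2, 1)
  u_2 = (3, 1, 0, 2)
  u_3 = (3/7, -145/63, -23/9, 32/63)

Apply the Gram-Schmidt recurrence
  u_1 = v_1
  u_i = v_i − Σ_{j<i} ((v_i · u_j) / (u_j · u_j)) · u_j.

Step by step this gives:
  u_1 = (0, -2, 2, 1)
  u_2 = (3, 1, 0, 2)
  u_3 = (3/7, -145/63, -23/9, 32/63)

Orthogonality check:
  u_2 · u_1 = 0 (should be 0)
  u_3 · u_1 = 0 (should be 0)
  u_3 · u_2 = 0 (should be 0)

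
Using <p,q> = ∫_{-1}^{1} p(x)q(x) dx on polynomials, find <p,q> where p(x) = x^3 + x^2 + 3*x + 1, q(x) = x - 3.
<p,q> = -28/5

Expand the product: p(x)·q(x) = x^4 - 2*x^3 - 8*x - 3.
∫_{-1}^{1} of each monomial x^k gives [2/(k+1) if k even, 0 if k odd]. Integrating term-by-term (or equivalently evaluating the antiderivative F(x) = x^5/5 - x^4/2 - 4*x^2 - 3*x at the endpoints):
  F(1) − F(−1) = -73/10 − (-17/10) = -28/5.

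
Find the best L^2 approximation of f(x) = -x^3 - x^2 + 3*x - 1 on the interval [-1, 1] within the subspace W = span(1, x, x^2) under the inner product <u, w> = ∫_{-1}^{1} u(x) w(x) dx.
g(x) = -x^2 + 12*x/5 - 1

The best approximation g ∈ W is the orthogonal projection of f onto W. Writing g = a_0 + a_1 x + a_2 x^2, the coefficients solve the normal equations G · a = b where
  G_{ij} = <φ_i, φ_j> and b_i = <f, φ_i>, with φ_0 = 1, φ_1 = x, φ_2 = x^2.
G =
  [2, 0, 2/3]
  [0, 2/3, 0]
  [2/3, 0, 2/5],
b = (-8/3, 8/5, -16/15).
Solving gives a_0 = -1, a_1 = 12/5, a_2 = -1, so
  g(x) = -x^2 + 12*x/5 - 1.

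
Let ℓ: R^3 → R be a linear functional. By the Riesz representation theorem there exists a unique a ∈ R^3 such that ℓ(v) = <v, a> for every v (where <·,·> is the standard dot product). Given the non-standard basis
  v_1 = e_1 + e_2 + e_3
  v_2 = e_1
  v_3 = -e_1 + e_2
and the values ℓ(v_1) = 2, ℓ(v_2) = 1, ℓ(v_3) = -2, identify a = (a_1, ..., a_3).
a = (1, -1, 2)

Write a = (a_1, ..., a_3) in the standard basis. For each basis vector v_i, ℓ(v_i) = <v_i, a> is a linear equation in the a_j's. Collect the n equations into a matrix system V a = ℓ, where row i of V is v_i (expressed in the standard basis). Since V is invertible (lower-triangular with 1s on the diagonal, up to permutation), solve by back-substitution:
  V =
[[1, 1, 1],
 [1, 0, 0],
 [-1, 1, 0]]
  V a = (2, 1, -2)
Solving gives a = (1, -1, 2).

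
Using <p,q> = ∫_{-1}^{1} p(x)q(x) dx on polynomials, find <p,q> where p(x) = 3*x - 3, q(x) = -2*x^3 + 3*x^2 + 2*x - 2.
<p,q> = 38/5

Expand the product: p(x)·q(x) = -6*x^4 + 15*x^3 - 3*x^2 - 12*x + 6.
∫_{-1}^{1} of each monomial x^k gives [2/(k+1) if k even, 0 if k odd]. Integrating term-by-term (or equivalently evaluating the antiderivative F(x) = -6*x^5/5 + 15*x^4/4 - x^3 - 6*x^2 + 6*x at the endpoints):
  F(1) − F(−1) = 31/20 − (-121/20) = 38/5.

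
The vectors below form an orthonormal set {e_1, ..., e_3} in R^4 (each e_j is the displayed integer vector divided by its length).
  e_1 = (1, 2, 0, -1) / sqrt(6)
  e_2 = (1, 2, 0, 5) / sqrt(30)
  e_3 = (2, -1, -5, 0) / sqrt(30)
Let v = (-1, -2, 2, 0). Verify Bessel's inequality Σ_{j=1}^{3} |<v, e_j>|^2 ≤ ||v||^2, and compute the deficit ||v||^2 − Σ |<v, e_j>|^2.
Σ |<v, e_j>|^2 = 25/3; ||v||^2 = 9; deficit = 2/3

Write each e_j = u_j / sqrt(<u_j, u_j>) where u_j is the displayed integer vector. Then <v, e_j> = <v, u_j> / sqrt(<u_j, u_j>), so |<v, e_j>|^2 = <v, u_j>^2 / <u_j, u_j>.
Coefficients: <v, e_1> = -5/sqrt(6), <v, e_2> = -5/sqrt(30), <v, e_3> = -10/sqrt(30).
Square and sum: Σ |<v, e_j>|^2 = 25/3.
Compute ||v||^2 = v·v = 9.
Deficit = 9 − 25/3 = 2/3 ≥ 0, confirming Bessel's inequality. (The deficit equals ||v − Σ <v,e_j> e_j||^2, the squared distance from v to span{e_j}.)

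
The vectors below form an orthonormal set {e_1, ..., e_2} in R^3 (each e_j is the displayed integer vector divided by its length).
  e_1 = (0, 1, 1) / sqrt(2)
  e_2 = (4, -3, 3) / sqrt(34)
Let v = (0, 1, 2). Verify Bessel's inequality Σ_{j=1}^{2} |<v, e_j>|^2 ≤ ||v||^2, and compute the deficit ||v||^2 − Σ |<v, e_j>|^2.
Σ |<v, e_j>|^2 = 81/17; ||v||^2 = 5; deficit = 4/17

Write each e_j = u_j / sqrt(<u_j, u_j>) where u_j is the displayed integer vector. Then <v, e_j> = <v, u_j> / sqrt(<u_j, u_j>), so |<v, e_j>|^2 = <v, u_j>^2 / <u_j, u_j>.
Coefficients: <v, e_1> = 3/sqrt(2), <v, e_2> = 3/sqrt(34).
Square and sum: Σ |<v, e_j>|^2 = 81/17.
Compute ||v||^2 = v·v = 5.
Deficit = 5 − 81/17 = 4/17 ≥ 0, confirming Bessel's inequality. (The deficit equals ||v − Σ <v,e_j> e_j||^2, the squared distance from v to span{e_j}.)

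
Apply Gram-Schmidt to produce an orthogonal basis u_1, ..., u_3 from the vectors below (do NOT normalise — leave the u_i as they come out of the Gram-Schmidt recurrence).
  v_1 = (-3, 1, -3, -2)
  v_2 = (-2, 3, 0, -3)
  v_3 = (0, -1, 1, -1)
Orthogonal basis:
  u_1 = (-3, 1, -3, -2)
  u_2 = (-1/23, 54/23, 45/23, -39/23)
  u_3 = (-72/281, -327/281, 149/281, -279/281)

Apply the Gram-Schmidt recurrence
  u_1 = v_1
  u_i = v_i − Σ_{j<i} ((v_i · u_j) / (u_j · u_j)) · u_j.

Step by step this gives:
  u_1 = (-3, 1, -3, -2)
  u_2 = (-1/23, 54/23, 45/23, -39/23)
  u_3 = (-72/281, -327/281, 149/281, -279/281)

Orthogonality check:
  u_2 · u_1 = 0 (should be 0)
  u_3 · u_1 = 0 (should be 0)
  u_3 · u_2 = 0 (should be 0)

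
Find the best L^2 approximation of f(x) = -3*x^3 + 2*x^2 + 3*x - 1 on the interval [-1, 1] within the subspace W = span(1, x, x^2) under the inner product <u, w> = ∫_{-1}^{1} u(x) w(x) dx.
g(x) = 2*x^2 + 6*x/5 - 1

The best approximation g ∈ W is the orthogonal projection of f onto W. Writing g = a_0 + a_1 x + a_2 x^2, the coefficients solve the normal equations G · a = b where
  G_{ij} = <φ_i, φ_j> and b_i = <f, φ_i>, with φ_0 = 1, φ_1 = x, φ_2 = x^2.
G =
  [2, 0, 2/3]
  [0, 2/3, 0]
  [2/3, 0, 2/5],
b = (-2/3, 4/5, 2/15).
Solving gives a_0 = -1, a_1 = 6/5, a_2 = 2, so
  g(x) = 2*x^2 + 6*x/5 - 1.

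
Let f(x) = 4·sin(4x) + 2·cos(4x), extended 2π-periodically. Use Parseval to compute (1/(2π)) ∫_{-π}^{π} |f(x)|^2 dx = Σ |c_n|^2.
Σ |c_n|^2 = 10

Expand |f|^2 and use orthogonality of {sin(nx), cos(mx)} on [-π, π]:
  ∫_{-π}^{π} sin(nx)^2 dx = π, ∫ cos(mx)^2 dx = π, and cross terms integrate to 0.
So ∫_{-π}^{π} f(x)^2 dx = 4^2 · π + 2^2 · π = (16 + 4)π.
Divide by 2π: (16 + 4)/2 = 10.
By Parseval, this equals Σ |c_n|^2.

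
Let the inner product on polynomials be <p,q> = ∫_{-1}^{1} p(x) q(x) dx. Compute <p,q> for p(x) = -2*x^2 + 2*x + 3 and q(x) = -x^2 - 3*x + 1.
<p,q> = -8/15

Expand the product: p(x)·q(x) = 2*x^4 + 4*x^3 - 11*x^2 - 7*x + 3.
∫_{-1}^{1} of each monomial x^k gives [2/(k+1) if k even, 0 if k odd]. Integrating term-by-term (or equivalently evaluating the antiderivative F(x) = 2*x^5/5 + x^4 - 11*x^3/3 - 7*x^2/2 + 3*x at the endpoints):
  F(1) − F(−1) = -83/30 − (-67/30) = -8/15.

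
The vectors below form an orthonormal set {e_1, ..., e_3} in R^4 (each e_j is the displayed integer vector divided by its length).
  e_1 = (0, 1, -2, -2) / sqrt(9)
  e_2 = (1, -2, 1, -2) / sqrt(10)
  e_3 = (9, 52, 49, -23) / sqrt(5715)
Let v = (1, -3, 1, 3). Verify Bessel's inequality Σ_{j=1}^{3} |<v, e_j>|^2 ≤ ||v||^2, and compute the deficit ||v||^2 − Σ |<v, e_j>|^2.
Σ |<v, e_j>|^2 = 2378/127; ||v||^2 = 20; deficit = 162/127

Write each e_j = u_j / sqrt(<u_j, u_j>) where u_j is the displayed integer vector. Then <v, e_j> = <v, u_j> / sqrt(<u_j, u_j>), so |<v, e_j>|^2 = <v, u_j>^2 / <u_j, u_j>.
Coefficients: <v, e_1> = -11/sqrt(9), <v, e_2> = 2/sqrt(10), <v, e_3> = -167/sqrt(5715).
Square and sum: Σ |<v, e_j>|^2 = 2378/127.
Compute ||v||^2 = v·v = 20.
Deficit = 20 − 2378/127 = 162/127 ≥ 0, confirming Bessel's inequality. (The deficit equals ||v − Σ <v,e_j> e_j||^2, the squared distance from v to span{e_j}.)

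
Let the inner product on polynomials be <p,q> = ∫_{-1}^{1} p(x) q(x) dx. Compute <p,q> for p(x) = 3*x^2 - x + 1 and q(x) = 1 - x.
<p,q> = 14/3

Expand the product: p(x)·q(x) = -3*x^3 + 4*x^2 - 2*x + 1.
∫_{-1}^{1} of each monomial x^k gives [2/(k+1) if k even, 0 if k odd]. Integrating term-by-term (or equivalently evaluating the antiderivative F(x) = -3*x^4/4 + 4*x^3/3 - x^2 + x at the endpoints):
  F(1) − F(−1) = 7/12 − (-49/12) = 14/3.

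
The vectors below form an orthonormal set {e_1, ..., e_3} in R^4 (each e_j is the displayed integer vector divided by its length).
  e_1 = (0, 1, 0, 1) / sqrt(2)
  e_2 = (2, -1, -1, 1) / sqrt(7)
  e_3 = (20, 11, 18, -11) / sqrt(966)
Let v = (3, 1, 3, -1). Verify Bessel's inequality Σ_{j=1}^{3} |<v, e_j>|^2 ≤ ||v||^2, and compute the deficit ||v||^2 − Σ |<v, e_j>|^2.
Σ |<v, e_j>|^2 = 1331/69; ||v||^2 = 20; deficit = 49/69

Write each e_j = u_j / sqrt(<u_j, u_j>) where u_j is the displayed integer vector. Then <v, e_j> = <v, u_j> / sqrt(<u_j, u_j>), so |<v, e_j>|^2 = <v, u_j>^2 / <u_j, u_j>.
Coefficients: <v, e_1> = 0/sqrt(2), <v, e_2> = 1/sqrt(7), <v, e_3> = 136/sqrt(966).
Square and sum: Σ |<v, e_j>|^2 = 1331/69.
Compute ||v||^2 = v·v = 20.
Deficit = 20 − 1331/69 = 49/69 ≥ 0, confirming Bessel's inequality. (The deficit equals ||v − Σ <v,e_j> e_j||^2, the squared distance from v to span{e_j}.)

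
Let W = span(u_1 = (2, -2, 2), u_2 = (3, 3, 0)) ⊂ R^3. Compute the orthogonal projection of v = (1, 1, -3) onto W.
proj_W(v) = (0, 2, -1)

Set up U = [u_1 | ... | u_2] ∈ R^(3×2). The projector onto W = col(U) is P = U (U^T U)^(-1) U^T.
Compute U^T U =
  [12, 0]
  [0, 18],
and U^T v = (-6, 6).
Solve U^T U · c = U^T v for the coefficients: c = (-1/2, 1/3). The projection is proj_W(v) = U c.
Check: (v - proj_W(v)) · u_1 = 0  (should be 0).
Check: (v - proj_W(v)) · u_2 = 0  (should be 0).
Result: proj_W(v) = (0, 2, -1).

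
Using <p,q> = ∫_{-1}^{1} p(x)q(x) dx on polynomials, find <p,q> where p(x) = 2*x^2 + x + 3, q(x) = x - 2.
<p,q> = -14

Expand the product: p(x)·q(x) = 2*x^3 - 3*x^2 + x - 6.
∫_{-1}^{1} of each monomial x^k gives [2/(k+1) if k even, 0 if k odd]. Integrating term-by-term (or equivalently evaluating the antiderivative F(x) = x^4/2 - x^3 + x^2/2 - 6*x at the endpoints):
  F(1) − F(−1) = -6 − (8) = -14.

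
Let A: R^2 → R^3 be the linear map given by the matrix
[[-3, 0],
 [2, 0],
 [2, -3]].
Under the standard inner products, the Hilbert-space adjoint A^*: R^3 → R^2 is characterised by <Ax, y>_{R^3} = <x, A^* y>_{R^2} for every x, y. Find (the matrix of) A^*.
A^* = A^T =
[[-3, 2, 2],
 [0, 0, -3]]

For real matrices with standard dot products, the defining identity <Ax, y> = <x, A^* y> gives (Ax)^T y = x^T (A^*) y, i.e. x^T A^T y = x^T (A^*) y. Since this holds for all x, y, we must have A^* = A^T. Therefore
A^* =
[[-3, 2, 2],
 [0, 0, -3]].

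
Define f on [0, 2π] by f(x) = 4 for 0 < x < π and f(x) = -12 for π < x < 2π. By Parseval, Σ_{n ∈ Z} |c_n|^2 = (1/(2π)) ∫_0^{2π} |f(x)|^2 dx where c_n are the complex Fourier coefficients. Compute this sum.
Σ |c_n|^2 = 80

Parseval equates the L^2 energy of f (normalised by 1/(2π)) with the ℓ^2 sum of its Fourier coefficients: (1/(2π)) ∫_0^{2π} |f|^2 = Σ |c_n|^2.
Compute the left side: (1/(2π)) [∫_0^π 4^2 dx + ∫_π^{2π} (-12)^2 dx] = (1/(2π)) · (16π + 144π) = (16 + 144)/2 = 80.
So Σ_{n ∈ Z} |c_n|^2 = 80.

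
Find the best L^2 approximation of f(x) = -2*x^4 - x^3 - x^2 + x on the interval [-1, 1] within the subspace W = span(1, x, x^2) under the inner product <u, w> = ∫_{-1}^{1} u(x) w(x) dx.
g(x) = -19*x^2/7 + 2*x/5 + 6/35

The best approximation g ∈ W is the orthogonal projection of f onto W. Writing g = a_0 + a_1 x + a_2 x^2, the coefficients solve the normal equations G · a = b where
  G_{ij} = <φ_i, φ_j> and b_i = <f, φ_i>, with φ_0 = 1, φ_1 = x, φ_2 = x^2.
G =
  [2, 0, 2/3]
  [0, 2/3, 0]
  [2/3, 0, 2/5],
b = (-22/15, 4/15, -34/35).
Solving gives a_0 = 6/35, a_1 = 2/5, a_2 = -19/7, so
  g(x) = -19*x^2/7 + 2*x/5 + 6/35.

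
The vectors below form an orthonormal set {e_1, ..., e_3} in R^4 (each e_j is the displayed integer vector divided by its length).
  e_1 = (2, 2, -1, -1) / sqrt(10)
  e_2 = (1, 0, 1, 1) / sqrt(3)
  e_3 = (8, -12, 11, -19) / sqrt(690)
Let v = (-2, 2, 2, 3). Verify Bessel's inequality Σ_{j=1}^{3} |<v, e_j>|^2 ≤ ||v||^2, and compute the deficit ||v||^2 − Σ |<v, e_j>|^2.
Σ |<v, e_j>|^2 = 314/23; ||v||^2 = 21; deficit = 169/23

Write each e_j = u_j / sqrt(<u_j, u_j>) where u_j is the displayed integer vector. Then <v, e_j> = <v, u_j> / sqrt(<u_j, u_j>), so |<v, e_j>|^2 = <v, u_j>^2 / <u_j, u_j>.
Coefficients: <v, e_1> = -5/sqrt(10), <v, e_2> = 3/sqrt(3), <v, e_3> = -75/sqrt(690).
Square and sum: Σ |<v, e_j>|^2 = 314/23.
Compute ||v||^2 = v·v = 21.
Deficit = 21 − 314/23 = 169/23 ≥ 0, confirming Bessel's inequality. (The deficit equals ||v − Σ <v,e_j> e_j||^2, the squared distance from v to span{e_j}.)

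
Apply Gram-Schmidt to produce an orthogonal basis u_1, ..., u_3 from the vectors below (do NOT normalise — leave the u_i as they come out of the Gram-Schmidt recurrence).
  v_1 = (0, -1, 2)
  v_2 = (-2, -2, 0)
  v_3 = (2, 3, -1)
Orthogonal basis:
  u_1 = (0, -1, 2)
  u_2 = (-2, -8/5, -4/5)
  u_3 = (-2/9, 2/9, 1/9)

Apply the Gram-Schmidt recurrence
  u_1 = v_1
  u_i = v_i − Σ_{j<i} ((v_i · u_j) / (u_j · u_j)) · u_j.

Step by step this gives:
  u_1 = (0, -1, 2)
  u_2 = (-2, -8/5, -4/5)
  u_3 = (-2/9, 2/9, 1/9)

Orthogonality check:
  u_2 · u_1 = 0 (should be 0)
  u_3 · u_1 = 0 (should be 0)
  u_3 · u_2 = 0 (should be 0)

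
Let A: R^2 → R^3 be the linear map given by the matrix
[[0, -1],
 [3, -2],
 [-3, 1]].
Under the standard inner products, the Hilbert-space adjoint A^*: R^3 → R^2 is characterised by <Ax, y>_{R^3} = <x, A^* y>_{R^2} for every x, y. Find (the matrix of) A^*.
A^* = A^T =
[[0, 3, -3],
 [-1, -2, 1]]

For real matrices with standard dot products, the defining identity <Ax, y> = <x, A^* y> gives (Ax)^T y = x^T (A^*) y, i.e. x^T A^T y = x^T (A^*) y. Since this holds for all x, y, we must have A^* = A^T. Therefore
A^* =
[[0, 3, -3],
 [-1, -2, 1]].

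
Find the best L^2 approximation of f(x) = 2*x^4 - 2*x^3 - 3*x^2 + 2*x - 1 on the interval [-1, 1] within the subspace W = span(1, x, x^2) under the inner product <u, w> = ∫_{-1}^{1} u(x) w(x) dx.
g(x) = -9*x^2/7 + 4*x/5 - 41/35

The best approximation g ∈ W is the orthogonal projection of f onto W. Writing g = a_0 + a_1 x + a_2 x^2, the coefficients solve the normal equations G · a = b where
  G_{ij} = <φ_i, φ_j> and b_i = <f, φ_i>, with φ_0 = 1, φ_1 = x, φ_2 = x^2.
G =
  [2, 0, 2/3]
  [0, 2/3, 0]
  [2/3, 0, 2/5],
b = (-16/5, 8/15, -136/105).
Solving gives a_0 = -41/35, a_1 = 4/5, a_2 = -9/7, so
  g(x) = -9*x^2/7 + 4*x/5 - 41/35.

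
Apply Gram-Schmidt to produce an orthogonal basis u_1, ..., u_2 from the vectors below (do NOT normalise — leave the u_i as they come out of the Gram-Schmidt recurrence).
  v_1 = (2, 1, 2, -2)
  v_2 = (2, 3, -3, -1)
Orthogonal basis:
  u_1 = (2, 1, 2, -2)
  u_2 = (20/13, 36/13, -45/13, -7/13)

Apply the Gram-Schmidt recurrence
  u_1 = v_1
  u_i = v_i − Σ_{j<i} ((v_i · u_j) / (u_j · u_j)) · u_j.

Step by step this gives:
  u_1 = (2, 1, 2, -2)
  u_2 = (20/13, 36/13, -45/13, -7/13)

Orthogonality check:
  u_2 · u_1 = 0 (should be 0)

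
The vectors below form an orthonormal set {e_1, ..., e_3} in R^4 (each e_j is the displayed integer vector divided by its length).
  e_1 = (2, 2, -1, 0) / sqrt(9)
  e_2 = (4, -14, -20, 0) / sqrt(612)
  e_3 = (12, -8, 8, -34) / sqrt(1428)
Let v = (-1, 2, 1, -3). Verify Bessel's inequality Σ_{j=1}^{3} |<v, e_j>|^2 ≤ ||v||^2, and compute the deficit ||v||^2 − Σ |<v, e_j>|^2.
Σ |<v, e_j>|^2 = 194/21; ||v||^2 = 15; deficit = 121/21

Write each e_j = u_j / sqrt(<u_j, u_j>) where u_j is the displayed integer vector. Then <v, e_j> = <v, u_j> / sqrt(<u_j, u_j>), so |<v, e_j>|^2 = <v, u_j>^2 / <u_j, u_j>.
Coefficients: <v, e_1> = 1/sqrt(9), <v, e_2> = -52/sqrt(612), <v, e_3> = 82/sqrt(1428).
Square and sum: Σ |<v, e_j>|^2 = 194/21.
Compute ||v||^2 = v·v = 15.
Deficit = 15 − 194/21 = 121/21 ≥ 0, confirming Bessel's inequality. (The deficit equals ||v − Σ <v,e_j> e_j||^2, the squared distance from v to span{e_j}.)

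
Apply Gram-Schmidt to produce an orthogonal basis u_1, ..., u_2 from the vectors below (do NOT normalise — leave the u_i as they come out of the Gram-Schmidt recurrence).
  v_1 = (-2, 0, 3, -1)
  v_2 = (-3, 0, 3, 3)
Orthogonal basis:
  u_1 = (-2, 0, 3, -1)
  u_2 = (-9/7, 0, 3/7, 27/7)

Apply the Gram-Schmidt recurrence
  u_1 = v_1
  u_i = v_i − Σ_{j<i} ((v_i · u_j) / (u_j · u_j)) · u_j.

Step by step this gives:
  u_1 = (-2, 0, 3, -1)
  u_2 = (-9/7, 0, 3/7, 27/7)

Orthogonality check:
  u_2 · u_1 = 0 (should be 0)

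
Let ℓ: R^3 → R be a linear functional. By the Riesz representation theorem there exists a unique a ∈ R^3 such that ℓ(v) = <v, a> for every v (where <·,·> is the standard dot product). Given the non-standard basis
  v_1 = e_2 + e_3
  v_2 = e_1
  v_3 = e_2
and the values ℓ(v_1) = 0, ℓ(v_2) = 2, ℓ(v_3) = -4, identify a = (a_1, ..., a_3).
a = (2, -4, 4)

Write a = (a_1, ..., a_3) in the standard basis. For each basis vector v_i, ℓ(v_i) = <v_i, a> is a linear equation in the a_j's. Collect the n equations into a matrix system V a = ℓ, where row i of V is v_i (expressed in the standard basis). Since V is invertible (lower-triangular with 1s on the diagonal, up to permutation), solve by back-substitution:
  V =
[[0, 1, 1],
 [1, 0, 0],
 [0, 1, 0]]
  V a = (0, 2, -4)
Solving gives a = (2, -4, 4).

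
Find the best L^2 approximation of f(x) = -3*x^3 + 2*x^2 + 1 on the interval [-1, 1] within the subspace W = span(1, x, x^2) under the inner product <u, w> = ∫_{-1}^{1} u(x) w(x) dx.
g(x) = 2*x^2 - 9*x/5 + 1

The best approximation g ∈ W is the orthogonal projection of f onto W. Writing g = a_0 + a_1 x + a_2 x^2, the coefficients solve the normal equations G · a = b where
  G_{ij} = <φ_i, φ_j> and b_i = <f, φ_i>, with φ_0 = 1, φ_1 = x, φ_2 = x^2.
G =
  [2, 0, 2/3]
  [0, 2/3, 0]
  [2/3, 0, 2/5],
b = (10/3, -6/5, 22/15).
Solving gives a_0 = 1, a_1 = -9/5, a_2 = 2, so
  g(x) = 2*x^2 - 9*x/5 + 1.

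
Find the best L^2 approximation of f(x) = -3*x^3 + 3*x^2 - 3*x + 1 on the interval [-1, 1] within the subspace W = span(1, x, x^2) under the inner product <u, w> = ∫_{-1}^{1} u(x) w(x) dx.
g(x) = 3*x^2 - 24*x/5 + 1

The best approximation g ∈ W is the orthogonal projection of f onto W. Writing g = a_0 + a_1 x + a_2 x^2, the coefficients solve the normal equations G · a = b where
  G_{ij} = <φ_i, φ_j> and b_i = <f, φ_i>, with φ_0 = 1, φ_1 = x, φ_2 = x^2.
G =
  [2, 0, 2/3]
  [0, 2/3, 0]
  [2/3, 0, 2/5],
b = (4, -16/5, 28/15).
Solving gives a_0 = 1, a_1 = -24/5, a_2 = 3, so
  g(x) = 3*x^2 - 24*x/5 + 1.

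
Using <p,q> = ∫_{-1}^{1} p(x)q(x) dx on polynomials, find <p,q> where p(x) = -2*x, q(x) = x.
<p,q> = -4/3

Expand the product: p(x)·q(x) = -2*x^2.
∫_{-1}^{1} of each monomial x^k gives [2/(k+1) if k even, 0 if k odd]. Integrating term-by-term (or equivalently evaluating the antiderivative F(x) = -2*x^3/3 at the endpoints):
  F(1) − F(−1) = -2/3 − (2/3) = -4/3.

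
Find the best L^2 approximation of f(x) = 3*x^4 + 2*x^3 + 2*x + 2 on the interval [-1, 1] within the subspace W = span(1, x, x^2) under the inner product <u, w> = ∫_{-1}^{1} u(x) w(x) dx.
g(x) = 18*x^2/7 + 16*x/5 + 61/35

The best approximation g ∈ W is the orthogonal projection of f onto W. Writing g = a_0 + a_1 x + a_2 x^2, the coefficients solve the normal equations G · a = b where
  G_{ij} = <φ_i, φ_j> and b_i = <f, φ_i>, with φ_0 = 1, φ_1 = x, φ_2 = x^2.
G =
  [2, 0, 2/3]
  [0, 2/3, 0]
  [2/3, 0, 2/5],
b = (26/5, 32/15, 46/21).
Solving gives a_0 = 61/35, a_1 = 16/5, a_2 = 18/7, so
  g(x) = 18*x^2/7 + 16*x/5 + 61/35.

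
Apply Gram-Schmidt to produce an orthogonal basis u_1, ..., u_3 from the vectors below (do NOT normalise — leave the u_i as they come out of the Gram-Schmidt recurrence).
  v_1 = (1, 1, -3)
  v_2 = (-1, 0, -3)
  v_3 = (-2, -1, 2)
Orthogonal basis:
  u_1 = (1, 1, -3)
  u_2 = (-19/11, -8/11, -9/11)
  u_3 = (-3/23, 6/23, 1/23)

Apply the Gram-Schmidt recurrence
  u_1 = v_1
  u_i = v_i − Σ_{j<i} ((v_i · u_j) / (u_j · u_j)) · u_j.

Step by step this gives:
  u_1 = (1, 1, -3)
  u_2 = (-19/11, -8/11, -9/11)
  u_3 = (-3/23, 6/23, 1/23)

Orthogonality check:
  u_2 · u_1 = 0 (should be 0)
  u_3 · u_1 = 0 (should be 0)
  u_3 · u_2 = 0 (should be 0)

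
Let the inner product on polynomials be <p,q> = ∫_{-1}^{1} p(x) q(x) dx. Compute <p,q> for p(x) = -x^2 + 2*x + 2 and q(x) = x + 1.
<p,q> = 14/3

Expand the product: p(x)·q(x) = -x^3 + x^2 + 4*x + 2.
∫_{-1}^{1} of each monomial x^k gives [2/(k+1) if k even, 0 if k odd]. Integrating term-by-term (or equivalently evaluating the antiderivative F(x) = -x^4/4 + x^3/3 + 2*x^2 + 2*x at the endpoints):
  F(1) − F(−1) = 49/12 − (-7/12) = 14/3.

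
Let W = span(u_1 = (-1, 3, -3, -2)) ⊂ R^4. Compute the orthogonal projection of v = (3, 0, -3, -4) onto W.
proj_W(v) = (-14/23, 42/23, -42/23, -28/23)

Set up U = [u_1 | ... | u_1] ∈ R^(4×1). The projector onto W = col(U) is P = U (U^T U)^(-1) U^T.
Compute U^T U =
  [23],
and U^T v = (14).
Solve U^T U · c = U^T v for the coefficients: c = (14/23). The projection is proj_W(v) = U c.
Check: (v - proj_W(v)) · u_1 = 0  (should be 0).
Result: proj_W(v) = (-14/23, 42/23, -42/23, -28/23).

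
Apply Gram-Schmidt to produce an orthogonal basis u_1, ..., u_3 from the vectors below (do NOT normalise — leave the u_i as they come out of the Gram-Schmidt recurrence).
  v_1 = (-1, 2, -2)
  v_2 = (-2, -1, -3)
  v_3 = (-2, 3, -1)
Orthogonal basis:
  u_1 = (-1, 2, -2)
  u_2 = (-4/3, -7/3, -5/3)
  u_3 = (-56/45, 7/45, 7/9)

Apply the Gram-Schmidt recurrence
  u_1 = v_1
  u_i = v_i − Σ_{j<i} ((v_i · u_j) / (u_j · u_j)) · u_j.

Step by step this gives:
  u_1 = (-1, 2, -2)
  u_2 = (-4/3, -7/3, -5/3)
  u_3 = (-56/45, 7/45, 7/9)

Orthogonality check:
  u_2 · u_1 = 0 (should be 0)
  u_3 · u_1 = 0 (should be 0)
  u_3 · u_2 = 0 (should be 0)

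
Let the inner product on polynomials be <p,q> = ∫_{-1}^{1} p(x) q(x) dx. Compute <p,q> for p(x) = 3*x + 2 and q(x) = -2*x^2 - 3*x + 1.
<p,q> = -14/3

Expand the product: p(x)·q(x) = -6*x^3 - 13*x^2 - 3*x + 2.
∫_{-1}^{1} of each monomial x^k gives [2/(k+1) if k even, 0 if k odd]. Integrating term-by-term (or equivalently evaluating the antiderivative F(x) = -3*x^4/2 - 13*x^3/3 - 3*x^2/2 + 2*x at the endpoints):
  F(1) − F(−1) = -16/3 − (-2/3) = -14/3.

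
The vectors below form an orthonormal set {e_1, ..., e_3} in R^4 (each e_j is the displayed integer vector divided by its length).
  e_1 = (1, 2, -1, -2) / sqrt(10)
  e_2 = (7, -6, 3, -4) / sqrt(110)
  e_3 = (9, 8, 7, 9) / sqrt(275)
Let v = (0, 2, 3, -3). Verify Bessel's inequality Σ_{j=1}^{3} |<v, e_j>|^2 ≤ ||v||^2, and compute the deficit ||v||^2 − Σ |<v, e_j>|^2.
Σ |<v, e_j>|^2 = 6; ||v||^2 = 22; deficit = 16

Write each e_j = u_j / sqrt(<u_j, u_j>) where u_j is the displayed integer vector. Then <v, e_j> = <v, u_j> / sqrt(<u_j, u_j>), so |<v, e_j>|^2 = <v, u_j>^2 / <u_j, u_j>.
Coefficients: <v, e_1> = 7/sqrt(10), <v, e_2> = 9/sqrt(110), <v, e_3> = 10/sqrt(275).
Square and sum: Σ |<v, e_j>|^2 = 6.
Compute ||v||^2 = v·v = 22.
Deficit = 22 − 6 = 16 ≥ 0, confirming Bessel's inequality. (The deficit equals ||v − Σ <v,e_j> e_j||^2, the squared distance from v to span{e_j}.)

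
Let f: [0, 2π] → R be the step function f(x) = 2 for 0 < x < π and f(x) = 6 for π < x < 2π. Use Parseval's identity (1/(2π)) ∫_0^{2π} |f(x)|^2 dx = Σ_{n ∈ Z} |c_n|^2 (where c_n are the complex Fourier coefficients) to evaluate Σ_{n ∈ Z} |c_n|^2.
Σ |c_n|^2 = 20

Parseval equates the L^2 energy of f (normalised by 1/(2π)) with the ℓ^2 sum of its Fourier coefficients: (1/(2π)) ∫_0^{2π} |f|^2 = Σ |c_n|^2.
Compute the left side: (1/(2π)) [∫_0^π 2^2 dx + ∫_π^{2π} 6^2 dx] = (1/(2π)) · (4π + 36π) = (4 + 36)/2 = 20.
So Σ_{n ∈ Z} |c_n|^2 = 20.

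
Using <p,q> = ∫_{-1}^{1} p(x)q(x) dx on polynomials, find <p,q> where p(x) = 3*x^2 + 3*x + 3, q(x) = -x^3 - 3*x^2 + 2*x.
<p,q> = -34/5

Expand the product: p(x)·q(x) = -3*x^5 - 12*x^4 - 6*x^3 - 3*x^2 + 6*x.
∫_{-1}^{1} of each monomial x^k gives [2/(k+1) if k even, 0 if k odd]. Integrating term-by-term (or equivalently evaluating the antiderivative F(x) = -x^6/2 - 12*x^5/5 - 3*x^4/2 - x^3 + 3*x^2 at the endpoints):
  F(1) − F(−1) = -12/5 − (22/5) = -34/5.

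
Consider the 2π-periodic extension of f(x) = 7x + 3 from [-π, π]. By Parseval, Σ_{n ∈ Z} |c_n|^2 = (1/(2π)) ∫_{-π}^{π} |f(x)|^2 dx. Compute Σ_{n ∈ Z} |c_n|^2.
Σ |c_n|^2 = 49π^2/3 + 9

Expand and integrate term by term over [-π, π]:
  ∫ (7x)^2 dx = 49·(2π^3/3); ∫ 2·7·(3)·x dx = 0 (odd integrand); ∫ 3^2 dx = 9·2π.
So (1/(2π)) ∫_{-π}^{π} (7x + 3)^2 dx = 49π^2/3 + 9 = 49π^2/3 + 9.
Parseval ⇒ Σ |c_n|^2 = 49π^2/3 + 9.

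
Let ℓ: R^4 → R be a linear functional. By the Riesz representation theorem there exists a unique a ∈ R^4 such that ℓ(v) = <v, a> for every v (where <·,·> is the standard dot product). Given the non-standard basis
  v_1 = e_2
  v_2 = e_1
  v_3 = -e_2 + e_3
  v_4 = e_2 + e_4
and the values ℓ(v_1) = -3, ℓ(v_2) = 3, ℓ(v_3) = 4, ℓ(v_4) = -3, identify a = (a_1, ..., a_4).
a = (3, -3, 1, 0)

Write a = (a_1, ..., a_4) in the standard basis. For each basis vector v_i, ℓ(v_i) = <v_i, a> is a linear equation in the a_j's. Collect the n equations into a matrix system V a = ℓ, where row i of V is v_i (expressed in the standard basis). Since V is invertible (lower-triangular with 1s on the diagonal, up to permutation), solve by back-substitution:
  V =
[[0, 1, 0, 0],
 [1, 0, 0, 0],
 [0, -1, 1, 0],
 [0, 1, 0, 1]]
  V a = (-3, 3, 4, -3)
Solving gives a = (3, -3, 1, 0).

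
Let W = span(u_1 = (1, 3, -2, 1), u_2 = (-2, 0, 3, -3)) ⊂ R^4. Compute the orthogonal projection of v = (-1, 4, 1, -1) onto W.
proj_W(v) = (-8/11, 72/19, 96/209, -360/209)

Set up U = [u_1 | ... | u_2] ∈ R^(4×2). The projector onto W = col(U) is P = U (U^T U)^(-1) U^T.
Compute U^T U =
  [15, -11]
  [-11, 22],
and U^T v = (8, 8).
Solve U^T U · c = U^T v for the coefficients: c = (24/19, 208/209). The projection is proj_W(v) = U c.
Check: (v - proj_W(v)) · u_1 = 0  (should be 0).
Check: (v - proj_W(v)) · u_2 = 0  (should be 0).
Result: proj_W(v) = (-8/11, 72/19, 96/209, -360/209).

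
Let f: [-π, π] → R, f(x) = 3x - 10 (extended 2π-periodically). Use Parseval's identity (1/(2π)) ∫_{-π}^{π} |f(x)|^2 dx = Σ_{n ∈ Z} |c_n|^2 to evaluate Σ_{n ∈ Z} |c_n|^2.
Σ |c_n|^2 = 3π^2 + 100

Expand and integrate term by term over [-π, π]:
  ∫ (3x)^2 dx = 9·(2π^3/3); ∫ 2·3·(-10)·x dx = 0 (odd integrand); ∫ (-10)^2 dx = 100·2π.
So (1/(2π)) ∫_{-π}^{π} (3x - 10)^2 dx = 9π^2/3 + 100 = 3π^2 + 100.
Parseval ⇒ Σ |c_n|^2 = 3π^2 + 100.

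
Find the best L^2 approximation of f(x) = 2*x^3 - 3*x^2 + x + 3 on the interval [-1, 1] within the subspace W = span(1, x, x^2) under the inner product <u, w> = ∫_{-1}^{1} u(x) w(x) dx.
g(x) = -3*x^2 + 11*x/5 + 3

The best approximation g ∈ W is the orthogonal projection of f onto W. Writing g = a_0 + a_1 x + a_2 x^2, the coefficients solve the normal equations G · a = b where
  G_{ij} = <φ_i, φ_j> and b_i = <f, φ_i>, with φ_0 = 1, φ_1 = x, φ_2 = x^2.
G =
  [2, 0, 2/3]
  [0, 2/3, 0]
  [2/3, 0, 2/5],
b = (4, 22/15, 4/5).
Solving gives a_0 = 3, a_1 = 11/5, a_2 = -3, so
  g(x) = -3*x^2 + 11*x/5 + 3.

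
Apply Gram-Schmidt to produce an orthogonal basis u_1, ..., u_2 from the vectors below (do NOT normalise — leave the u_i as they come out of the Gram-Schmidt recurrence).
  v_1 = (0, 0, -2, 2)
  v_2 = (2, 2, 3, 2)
Orthogonal basis:
  u_1 = (0, 0, -2, 2)
  u_2 = (2, 2, 5/2, 5/2)

Apply the Gram-Schmidt recurrence
  u_1 = v_1
  u_i = v_i − Σ_{j<i} ((v_i · u_j) / (u_j · u_j)) · u_j.

Step by step this gives:
  u_1 = (0, 0, -2, 2)
  u_2 = (2, 2, 5/2, 5/2)

Orthogonality check:
  u_2 · u_1 = 0 (should be 0)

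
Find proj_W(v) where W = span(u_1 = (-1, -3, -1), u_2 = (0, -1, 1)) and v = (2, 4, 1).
proj_W(v) = (4/3, 25/6, 7/6)

Set up U = [u_1 | ... | u_2] ∈ R^(3×2). The projector onto W = col(U) is P = U (U^T U)^(-1) U^T.
Compute U^T U =
  [11, 2]
  [2, 2],
and U^T v = (-15, -3).
Solve U^T U · c = U^T v for the coefficients: c = (-4/3, -1/6). The projection is proj_W(v) = U c.
Check: (v - proj_W(v)) · u_1 = 0  (should be 0).
Check: (v - proj_W(v)) · u_2 = 0  (should be 0).
Result: proj_W(v) = (4/3, 25/6, 7/6).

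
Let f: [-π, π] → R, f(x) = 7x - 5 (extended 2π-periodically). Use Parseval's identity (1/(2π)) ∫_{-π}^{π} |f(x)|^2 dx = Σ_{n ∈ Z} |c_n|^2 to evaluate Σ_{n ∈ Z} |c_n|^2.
Σ |c_n|^2 = 49π^2/3 + 25

Expand and integrate term by term over [-π, π]:
  ∫ (7x)^2 dx = 49·(2π^3/3); ∫ 2·7·(-5)·x dx = 0 (odd integrand); ∫ (-5)^2 dx = 25·2π.
So (1/(2π)) ∫_{-π}^{π} (7x - 5)^2 dx = 49π^2/3 + 25 = 49π^2/3 + 25.
Parseval ⇒ Σ |c_n|^2 = 49π^2/3 + 25.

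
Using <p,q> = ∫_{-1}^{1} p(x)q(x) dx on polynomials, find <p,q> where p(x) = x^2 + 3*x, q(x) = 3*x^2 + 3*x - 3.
<p,q> = 26/5

Expand the product: p(x)·q(x) = 3*x^4 + 12*x^3 + 6*x^2 - 9*x.
∫_{-1}^{1} of each monomial x^k gives [2/(k+1) if k even, 0 if k odd]. Integrating term-by-term (or equivalently evaluating the antiderivative F(x) = 3*x^5/5 + 3*x^4 + 2*x^3 - 9*x^2/2 at the endpoints):
  F(1) − F(−1) = 11/10 − (-41/10) = 26/5.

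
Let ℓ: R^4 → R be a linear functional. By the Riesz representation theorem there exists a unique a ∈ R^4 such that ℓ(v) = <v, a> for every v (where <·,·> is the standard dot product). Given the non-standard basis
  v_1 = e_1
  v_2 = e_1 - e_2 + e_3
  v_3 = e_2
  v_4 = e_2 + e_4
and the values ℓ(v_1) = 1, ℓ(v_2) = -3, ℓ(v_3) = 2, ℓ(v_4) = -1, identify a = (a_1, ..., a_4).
a = (1, 2, -2, -3)

Write a = (a_1, ..., a_4) in the standard basis. For each basis vector v_i, ℓ(v_i) = <v_i, a> is a linear equation in the a_j's. Collect the n equations into a matrix system V a = ℓ, where row i of V is v_i (expressed in the standard basis). Since V is invertible (lower-triangular with 1s on the diagonal, up to permutation), solve by back-substitution:
  V =
[[1, 0, 0, 0],
 [1, -1, 1, 0],
 [0, 1, 0, 0],
 [0, 1, 0, 1]]
  V a = (1, -3, 2, -1)
Solving gives a = (1, 2, -2, -3).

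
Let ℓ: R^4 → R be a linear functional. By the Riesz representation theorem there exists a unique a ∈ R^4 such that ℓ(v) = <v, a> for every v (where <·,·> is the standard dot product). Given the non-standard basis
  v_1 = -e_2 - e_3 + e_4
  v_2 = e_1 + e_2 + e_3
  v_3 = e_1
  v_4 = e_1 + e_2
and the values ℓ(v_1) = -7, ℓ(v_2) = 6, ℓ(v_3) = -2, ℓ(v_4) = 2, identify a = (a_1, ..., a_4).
a = (-2, 4, 4, 1)

Write a = (a_1, ..., a_4) in the standard basis. For each basis vector v_i, ℓ(v_i) = <v_i, a> is a linear equation in the a_j's. Collect the n equations into a matrix system V a = ℓ, where row i of V is v_i (expressed in the standard basis). Since V is invertible (lower-triangular with 1s on the diagonal, up to permutation), solve by back-substitution:
  V =
[[0, -1, -1, 1],
 [1, 1, 1, 0],
 [1, 0, 0, 0],
 [1, 1, 0, 0]]
  V a = (-7, 6, -2, 2)
Solving gives a = (-2, 4, 4, 1).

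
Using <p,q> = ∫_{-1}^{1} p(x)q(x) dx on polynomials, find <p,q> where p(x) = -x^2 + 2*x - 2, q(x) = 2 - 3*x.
<p,q> = -40/3

Expand the product: p(x)·q(x) = 3*x^3 - 8*x^2 + 10*x - 4.
∫_{-1}^{1} of each monomial x^k gives [2/(k+1) if k even, 0 if k odd]. Integrating term-by-term (or equivalently evaluating the antiderivative F(x) = 3*x^4/4 - 8*x^3/3 + 5*x^2 - 4*x at the endpoints):
  F(1) − F(−1) = -11/12 − (149/12) = -40/3.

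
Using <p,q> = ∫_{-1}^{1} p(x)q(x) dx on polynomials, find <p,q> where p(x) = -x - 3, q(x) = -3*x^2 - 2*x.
<p,q> = 22/3

Expand the product: p(x)·q(x) = 3*x^3 + 11*x^2 + 6*x.
∫_{-1}^{1} of each monomial x^k gives [2/(k+1) if k even, 0 if k odd]. Integrating term-by-term (or equivalently evaluating the antiderivative F(x) = 3*x^4/4 + 11*x^3/3 + 3*x^2 at the endpoints):
  F(1) − F(−1) = 89/12 − (1/12) = 22/3.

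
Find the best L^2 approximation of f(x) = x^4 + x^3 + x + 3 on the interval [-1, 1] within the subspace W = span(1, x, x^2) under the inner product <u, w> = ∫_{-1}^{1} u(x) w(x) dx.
g(x) = 6*x^2/7 + 8*x/5 + 102/35

The best approximation g ∈ W is the orthogonal projection of f onto W. Writing g = a_0 + a_1 x + a_2 x^2, the coefficients solve the normal equations G · a = b where
  G_{ij} = <φ_i, φ_j> and b_i = <f, φ_i>, with φ_0 = 1, φ_1 = x, φ_2 = x^2.
G =
  [2, 0, 2/3]
  [0, 2/3, 0]
  [2/3, 0, 2/5],
b = (32/5, 16/15, 16/7).
Solving gives a_0 = 102/35, a_1 = 8/5, a_2 = 6/7, so
  g(x) = 6*x^2/7 + 8*x/5 + 102/35.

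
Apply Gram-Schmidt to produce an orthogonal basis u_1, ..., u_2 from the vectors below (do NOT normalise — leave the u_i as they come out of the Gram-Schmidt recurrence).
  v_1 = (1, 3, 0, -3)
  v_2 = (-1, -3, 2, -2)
Orthogonal basis:
  u_1 = (1, 3, 0, -3)
  u_2 = (-15/19, -45/19, 2, -50/19)

Apply the Gram-Schmidt recurrence
  u_1 = v_1
  u_i = v_i − Σ_{j<i} ((v_i · u_j) / (u_j · u_j)) · u_j.

Step by step this gives:
  u_1 = (1, 3, 0, -3)
  u_2 = (-15/19, -45/19, 2, -50/19)

Orthogonality check:
  u_2 · u_1 = 0 (should be 0)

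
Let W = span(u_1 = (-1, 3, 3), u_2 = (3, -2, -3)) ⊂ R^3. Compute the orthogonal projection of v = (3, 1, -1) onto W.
proj_W(v) = (147/47, 35/47, -33/47)

Set up U = [u_1 | ... | u_2] ∈ R^(3×2). The projector onto W = col(U) is P = U (U^T U)^(-1) U^T.
Compute U^T U =
  [19, -18]
  [-18, 22],
and U^T v = (-3, 10).
Solve U^T U · c = U^T v for the coefficients: c = (57/47, 68/47). The projection is proj_W(v) = U c.
Check: (v - proj_W(v)) · u_1 = 0  (should be 0).
Check: (v - proj_W(v)) · u_2 = 0  (should be 0).
Result: proj_W(v) = (147/47, 35/47, -33/47).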